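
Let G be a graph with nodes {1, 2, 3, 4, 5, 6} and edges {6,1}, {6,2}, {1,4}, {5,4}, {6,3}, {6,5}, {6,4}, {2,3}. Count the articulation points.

1

Removing 6 increases the component count from 1 to 2, so 6 is a cut vertex.
By contrast removing 5 leaves 1 component; it is not a cut vertex. No other vertex is a cut vertex either.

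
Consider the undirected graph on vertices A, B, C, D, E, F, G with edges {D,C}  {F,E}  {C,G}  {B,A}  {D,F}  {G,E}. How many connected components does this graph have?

Starting from A we can reach A, B. That is one component of size 2.
Starting from C we can reach C, D, E, F, G. That is one component of size 5.
Total: 2 components.

2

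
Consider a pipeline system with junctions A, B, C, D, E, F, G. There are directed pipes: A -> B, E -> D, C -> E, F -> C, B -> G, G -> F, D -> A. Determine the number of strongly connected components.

{A, B, C, D, E, F, G} are all mutually reachable — one SCC of size 7.
That gives 1 strongly connected component.

1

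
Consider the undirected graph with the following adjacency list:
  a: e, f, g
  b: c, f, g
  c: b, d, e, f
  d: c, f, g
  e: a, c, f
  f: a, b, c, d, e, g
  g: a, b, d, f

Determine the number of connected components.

Starting from a we can reach a, b, c, d, e, f, g. That is one component of size 7.
Total: 1 component.

1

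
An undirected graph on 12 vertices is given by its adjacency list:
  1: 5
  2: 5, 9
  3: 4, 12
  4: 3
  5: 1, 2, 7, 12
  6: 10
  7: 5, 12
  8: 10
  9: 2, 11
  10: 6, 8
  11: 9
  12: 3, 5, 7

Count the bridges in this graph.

The edges on the cycle 5-12-7-5 are not bridges since each lies on that cycle.
But removing 3-4 disconnects 3 from 4; removing 5-2 disconnects 5 from 2; removing 8-10 disconnects 8 from 10; removing 2-9 disconnects 2 from 9 — these are bridges.
In total 8 edges are bridges.

8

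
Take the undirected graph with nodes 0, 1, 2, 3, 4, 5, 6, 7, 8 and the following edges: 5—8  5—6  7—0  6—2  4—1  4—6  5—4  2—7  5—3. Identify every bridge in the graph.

The edges on the cycle 5-4-6-5 are not bridges since each lies on that cycle.
But removing 4—1 disconnects 4 from 1; removing 5—3 disconnects 5 from 3; removing 6—2 disconnects 6 from 2; removing 5—8 disconnects 5 from 8 — these are bridges.
In total 6 edges are bridges.

0-7, 1-4, 2-6, 2-7, 3-5, 5-8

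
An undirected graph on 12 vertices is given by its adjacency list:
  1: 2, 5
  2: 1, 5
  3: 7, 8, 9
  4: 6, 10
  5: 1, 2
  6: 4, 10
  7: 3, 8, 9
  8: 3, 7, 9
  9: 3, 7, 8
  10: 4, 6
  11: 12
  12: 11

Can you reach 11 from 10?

The component containing 10 is {4, 6, 10}, and 11 is not in it.

No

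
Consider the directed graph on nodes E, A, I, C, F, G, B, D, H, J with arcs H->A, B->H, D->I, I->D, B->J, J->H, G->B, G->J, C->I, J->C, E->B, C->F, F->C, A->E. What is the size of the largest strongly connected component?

{A, B, E, H, J} are all mutually reachable — one SCC of size 5.
{C, F} are all mutually reachable — one SCC of size 2.
{D, I} are all mutually reachable — one SCC of size 2.
{G} is an SCC by itself.
The largest has 5 vertices.

5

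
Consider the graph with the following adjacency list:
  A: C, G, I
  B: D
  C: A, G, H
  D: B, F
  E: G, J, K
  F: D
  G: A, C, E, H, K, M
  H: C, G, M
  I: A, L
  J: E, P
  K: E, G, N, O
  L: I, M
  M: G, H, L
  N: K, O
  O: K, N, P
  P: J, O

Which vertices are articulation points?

D, G

Removing D increases the component count from 2 to 3, so D is a cut vertex.
Removing G increases the component count from 2 to 3, so G is a cut vertex.
By contrast removing E leaves 2 components; it is not a cut vertex. No other vertex is a cut vertex either.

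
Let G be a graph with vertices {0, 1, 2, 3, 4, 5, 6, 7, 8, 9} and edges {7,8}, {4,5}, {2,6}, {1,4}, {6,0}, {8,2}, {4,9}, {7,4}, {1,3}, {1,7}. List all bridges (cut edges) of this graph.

0-6, 1-3, 2-6, 2-8, 4-5, 4-9, 7-8

The edges on the cycle 1-7-4-1 are not bridges since each lies on that cycle.
But removing 2-6 disconnects 2 from 6; removing 5-4 disconnects 5 from 4; removing 2-8 disconnects 2 from 8; removing 3-1 disconnects 3 from 1 — these are bridges.
In total 7 edges are bridges.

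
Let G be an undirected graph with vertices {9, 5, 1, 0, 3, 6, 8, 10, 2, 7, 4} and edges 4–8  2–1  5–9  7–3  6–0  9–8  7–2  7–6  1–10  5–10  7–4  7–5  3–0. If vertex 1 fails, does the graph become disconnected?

No

Deleting 1 leaves 1 component (was 1) (its neighbors 2, 10 remain connected to each other), so 1 is not a cut vertex.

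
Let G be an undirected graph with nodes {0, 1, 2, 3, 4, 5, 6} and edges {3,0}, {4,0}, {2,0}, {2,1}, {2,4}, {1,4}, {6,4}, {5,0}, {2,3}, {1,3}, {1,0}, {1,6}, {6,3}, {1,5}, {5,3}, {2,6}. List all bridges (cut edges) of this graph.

The edges on the cycle 2-1-5-3-6-2 are not bridges since each lies on that cycle.
Every edge lies on some cycle, so there are no bridges.

none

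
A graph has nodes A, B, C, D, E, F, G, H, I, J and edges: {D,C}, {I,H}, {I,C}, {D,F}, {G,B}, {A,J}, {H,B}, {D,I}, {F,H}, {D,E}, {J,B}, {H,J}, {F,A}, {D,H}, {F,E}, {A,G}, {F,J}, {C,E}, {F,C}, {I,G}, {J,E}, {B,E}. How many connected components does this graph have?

Starting from A we can reach A, B, C, D, E, F, G, H, I, J. That is one component of size 10.
Total: 1 component.

1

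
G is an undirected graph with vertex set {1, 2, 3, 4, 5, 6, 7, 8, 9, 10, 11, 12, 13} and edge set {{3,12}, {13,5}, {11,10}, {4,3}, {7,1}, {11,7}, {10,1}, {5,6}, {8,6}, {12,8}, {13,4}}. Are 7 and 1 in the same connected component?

From 7 we can reach 1, 7, 10, 11, which includes 1.

Yes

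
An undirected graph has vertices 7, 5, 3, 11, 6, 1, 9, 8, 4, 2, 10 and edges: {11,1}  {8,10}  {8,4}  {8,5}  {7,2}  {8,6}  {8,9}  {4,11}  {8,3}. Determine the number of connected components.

Starting from 2 we can reach 2, 7. That is one component of size 2.
Starting from 1 we can reach 1, 3, 4, 5, 6, 8, 9, 10, 11. That is one component of size 9.
Total: 2 components.

2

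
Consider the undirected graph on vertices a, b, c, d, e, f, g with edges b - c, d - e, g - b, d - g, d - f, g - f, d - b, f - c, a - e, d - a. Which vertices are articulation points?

Removing d increases the component count from 1 to 2, so d is a cut vertex.
By contrast removing c leaves 1 component; it is not a cut vertex. No other vertex is a cut vertex either.

d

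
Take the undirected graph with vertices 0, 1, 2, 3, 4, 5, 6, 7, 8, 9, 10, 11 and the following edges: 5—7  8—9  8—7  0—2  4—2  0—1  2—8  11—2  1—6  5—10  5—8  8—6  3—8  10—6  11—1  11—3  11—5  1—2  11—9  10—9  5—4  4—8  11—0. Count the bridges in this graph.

The edges on the cycle 11-5-10-6-1-0-11 are not bridges since each lies on that cycle.
Every edge lies on some cycle, so there are no bridges.

0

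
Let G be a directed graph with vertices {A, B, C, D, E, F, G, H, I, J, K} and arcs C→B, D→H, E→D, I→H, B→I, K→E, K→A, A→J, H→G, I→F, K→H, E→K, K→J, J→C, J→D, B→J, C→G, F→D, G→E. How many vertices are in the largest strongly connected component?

{A, B, C, D, E, F, G, H, I, J, K} are all mutually reachable — one SCC of size 11.
The largest has 11 vertices.

11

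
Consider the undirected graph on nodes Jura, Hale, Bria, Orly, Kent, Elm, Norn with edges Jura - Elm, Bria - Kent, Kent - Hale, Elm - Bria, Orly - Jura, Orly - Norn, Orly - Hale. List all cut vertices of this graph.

Removing Orly increases the component count from 1 to 2, so Orly is a cut vertex.
By contrast removing Bria leaves 1 component; it is not a cut vertex. No other vertex is a cut vertex either.

Orly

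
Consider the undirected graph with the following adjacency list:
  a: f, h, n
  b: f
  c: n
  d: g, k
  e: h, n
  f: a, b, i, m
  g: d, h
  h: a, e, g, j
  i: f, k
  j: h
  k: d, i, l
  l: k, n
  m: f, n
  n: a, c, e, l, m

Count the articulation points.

3

Removing f increases the component count from 1 to 2, so f is a cut vertex.
Removing h increases the component count from 1 to 2, so h is a cut vertex.
Removing n increases the component count from 1 to 2, so n is a cut vertex.
By contrast removing j leaves 1 component; it is not a cut vertex. No other vertex is a cut vertex either.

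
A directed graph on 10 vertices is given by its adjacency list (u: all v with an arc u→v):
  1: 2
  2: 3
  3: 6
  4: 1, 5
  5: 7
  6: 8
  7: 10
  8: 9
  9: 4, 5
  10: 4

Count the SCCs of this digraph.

1

{1, 2, 3, 4, 5, 6, 7, 8, 9, 10} are all mutually reachable — one SCC of size 10.
That gives 1 strongly connected component.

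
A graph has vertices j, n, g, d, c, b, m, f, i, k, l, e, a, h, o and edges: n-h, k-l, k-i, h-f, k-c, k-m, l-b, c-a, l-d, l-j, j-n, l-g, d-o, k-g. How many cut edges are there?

The edges on the cycle k-l-g-k are not bridges since each lies on that cycle.
But removing d-o disconnects d from o; removing n-j disconnects n from j; removing k-c disconnects k from c; removing n-h disconnects n from h — these are bridges.
In total 11 edges are bridges.

11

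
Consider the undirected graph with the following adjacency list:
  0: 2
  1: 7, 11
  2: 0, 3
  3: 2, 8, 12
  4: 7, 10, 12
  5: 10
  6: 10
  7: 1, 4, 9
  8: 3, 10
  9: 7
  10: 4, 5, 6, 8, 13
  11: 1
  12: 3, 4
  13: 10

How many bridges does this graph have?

The edges on the cycle 3-12-4-10-8-3 are not bridges since each lies on that cycle.
But removing 0-2 disconnects 0 from 2; removing 10-6 disconnects 10 from 6; removing 4-7 disconnects 4 from 7; removing 13-10 disconnects 13 from 10 — these are bridges.
In total 9 edges are bridges.

9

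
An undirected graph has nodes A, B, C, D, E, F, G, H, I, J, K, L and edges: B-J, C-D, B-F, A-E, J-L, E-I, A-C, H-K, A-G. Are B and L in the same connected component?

From B we can reach B, F, J, L, which includes L.

Yes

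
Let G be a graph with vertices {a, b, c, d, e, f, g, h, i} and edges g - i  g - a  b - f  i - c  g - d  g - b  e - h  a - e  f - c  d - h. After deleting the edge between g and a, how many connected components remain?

1

g and a are still connected via g-d-h-e-a, so the component count stays at 1.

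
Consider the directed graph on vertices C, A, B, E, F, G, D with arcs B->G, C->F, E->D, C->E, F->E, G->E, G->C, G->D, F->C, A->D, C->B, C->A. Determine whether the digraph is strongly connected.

No

There is no directed path from A to B, so the graph is not strongly connected.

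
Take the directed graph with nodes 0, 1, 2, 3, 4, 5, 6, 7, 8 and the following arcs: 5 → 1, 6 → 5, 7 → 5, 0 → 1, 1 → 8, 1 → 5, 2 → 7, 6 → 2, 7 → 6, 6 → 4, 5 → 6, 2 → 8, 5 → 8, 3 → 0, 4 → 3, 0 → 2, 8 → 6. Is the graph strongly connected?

From 6 we can reach every vertex (0, 1, 2, 3, 4, 5, 6, 7, 8), and every vertex can reach 6 (0, 1, 2, 3, 4, 5, 6, 7, 8). So the whole graph is one strongly connected component.

Yes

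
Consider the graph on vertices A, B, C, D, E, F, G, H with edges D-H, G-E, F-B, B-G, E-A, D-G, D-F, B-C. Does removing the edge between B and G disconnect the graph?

No

After removing B-G, the path B-F-D-G still connects them, so the edge is not a bridge.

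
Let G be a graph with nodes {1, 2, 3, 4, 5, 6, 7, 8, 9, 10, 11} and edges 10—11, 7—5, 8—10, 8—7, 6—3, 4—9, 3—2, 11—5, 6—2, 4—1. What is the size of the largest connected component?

5

Starting from 1 we can reach 1, 4, 9. That is one component of size 3.
Starting from 2 we can reach 2, 3, 6. That is one component of size 3.
Starting from 5 we can reach 5, 7, 8, 10, 11. That is one component of size 5.
The largest has 5 vertices.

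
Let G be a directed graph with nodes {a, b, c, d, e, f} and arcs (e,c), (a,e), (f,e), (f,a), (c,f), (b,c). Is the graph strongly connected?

There is no directed path from d to a, so the graph is not strongly connected.

No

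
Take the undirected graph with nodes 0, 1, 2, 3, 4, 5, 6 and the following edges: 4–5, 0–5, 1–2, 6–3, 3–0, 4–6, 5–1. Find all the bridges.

The edges on the cycle 4-6-3-0-5-4 are not bridges since each lies on that cycle.
But removing 5–1 disconnects 5 from 1; removing 1–2 disconnects 1 from 2 — these are bridges.

1-2, 1-5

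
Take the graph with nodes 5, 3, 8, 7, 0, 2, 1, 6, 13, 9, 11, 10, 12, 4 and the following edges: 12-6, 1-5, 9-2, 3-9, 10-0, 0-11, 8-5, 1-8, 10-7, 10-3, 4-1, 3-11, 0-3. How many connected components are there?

4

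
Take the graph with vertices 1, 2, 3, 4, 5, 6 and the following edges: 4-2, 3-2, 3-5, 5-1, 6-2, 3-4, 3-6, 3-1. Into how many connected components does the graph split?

1

Starting from 1 we can reach 1, 2, 3, 4, 5, 6. That is one component of size 6.
Total: 1 component.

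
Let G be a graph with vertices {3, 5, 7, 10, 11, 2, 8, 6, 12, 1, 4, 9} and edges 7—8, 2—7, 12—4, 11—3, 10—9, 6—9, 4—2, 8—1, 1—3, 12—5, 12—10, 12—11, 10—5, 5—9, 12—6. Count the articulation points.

1

Removing 12 increases the component count from 1 to 2, so 12 is a cut vertex.
By contrast removing 3 leaves 1 component; it is not a cut vertex. No other vertex is a cut vertex either.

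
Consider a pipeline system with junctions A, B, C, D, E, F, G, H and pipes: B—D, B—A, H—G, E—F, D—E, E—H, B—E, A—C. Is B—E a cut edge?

After removing B—E, the path B-D-E still connects them, so the edge is not a bridge.

No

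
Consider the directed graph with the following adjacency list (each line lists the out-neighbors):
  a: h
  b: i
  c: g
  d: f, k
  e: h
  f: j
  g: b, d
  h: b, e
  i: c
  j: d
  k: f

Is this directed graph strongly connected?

No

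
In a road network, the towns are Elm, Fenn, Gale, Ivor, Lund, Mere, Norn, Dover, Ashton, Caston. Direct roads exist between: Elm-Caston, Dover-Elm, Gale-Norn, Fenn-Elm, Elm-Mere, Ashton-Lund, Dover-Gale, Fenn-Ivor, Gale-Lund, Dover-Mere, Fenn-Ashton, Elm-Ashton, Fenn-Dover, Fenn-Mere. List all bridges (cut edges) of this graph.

Caston-Elm, Fenn-Ivor, Gale-Norn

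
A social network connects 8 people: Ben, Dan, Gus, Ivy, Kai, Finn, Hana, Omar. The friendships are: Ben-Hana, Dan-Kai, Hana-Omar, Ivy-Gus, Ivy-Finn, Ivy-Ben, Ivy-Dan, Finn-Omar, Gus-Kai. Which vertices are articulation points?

Removing Ivy increases the component count from 1 to 2, so Ivy is a cut vertex.
By contrast removing Gus leaves 1 component; it is not a cut vertex. No other vertex is a cut vertex either.

Ivy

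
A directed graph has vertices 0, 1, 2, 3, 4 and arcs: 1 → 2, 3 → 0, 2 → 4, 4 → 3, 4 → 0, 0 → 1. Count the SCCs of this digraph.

1

{0, 1, 2, 3, 4} are all mutually reachable — one SCC of size 5.
That gives 1 strongly connected component.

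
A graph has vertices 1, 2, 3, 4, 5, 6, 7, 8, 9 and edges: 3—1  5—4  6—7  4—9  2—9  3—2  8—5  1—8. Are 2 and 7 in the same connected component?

No

The component containing 2 is {1, 2, 3, 4, 5, 8, 9}, and 7 is not in it.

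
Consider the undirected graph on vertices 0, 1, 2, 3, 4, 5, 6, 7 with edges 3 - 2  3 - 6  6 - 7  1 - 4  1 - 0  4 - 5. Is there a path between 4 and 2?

No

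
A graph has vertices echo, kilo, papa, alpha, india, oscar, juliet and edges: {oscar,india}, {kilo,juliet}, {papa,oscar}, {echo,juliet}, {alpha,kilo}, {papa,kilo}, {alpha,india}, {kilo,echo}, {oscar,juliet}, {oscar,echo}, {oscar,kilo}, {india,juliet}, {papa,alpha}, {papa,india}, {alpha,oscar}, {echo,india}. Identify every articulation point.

Removing oscar, for instance, still leaves 1 component. No single vertex removal increases the component count — the graph has no articulation points.

none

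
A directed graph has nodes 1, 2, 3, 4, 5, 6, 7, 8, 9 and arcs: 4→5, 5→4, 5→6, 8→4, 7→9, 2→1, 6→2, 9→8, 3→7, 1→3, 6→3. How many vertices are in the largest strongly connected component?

9

{1, 2, 3, 4, 5, 6, 7, 8, 9} are all mutually reachable — one SCC of size 9.
The largest has 9 vertices.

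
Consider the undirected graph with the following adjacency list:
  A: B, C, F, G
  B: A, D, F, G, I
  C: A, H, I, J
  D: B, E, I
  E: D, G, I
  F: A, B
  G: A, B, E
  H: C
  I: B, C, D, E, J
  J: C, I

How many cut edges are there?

1

The edges on the cycle B-D-E-I-B are not bridges since each lies on that cycle.
But removing H-C disconnects H from C — this is a bridge.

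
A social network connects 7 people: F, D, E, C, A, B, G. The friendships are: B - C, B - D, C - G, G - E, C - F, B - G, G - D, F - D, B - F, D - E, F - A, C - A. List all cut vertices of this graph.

none

Removing C, for instance, still leaves 1 component. No single vertex removal increases the component count — the graph has no articulation points.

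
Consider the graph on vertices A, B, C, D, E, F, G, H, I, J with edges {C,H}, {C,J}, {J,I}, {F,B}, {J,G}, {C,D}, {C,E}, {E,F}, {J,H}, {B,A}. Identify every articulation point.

B, C, E, F, J

Removing B increases the component count from 1 to 2, so B is a cut vertex.
Removing C increases the component count from 1 to 3, so C is a cut vertex.
Removing E increases the component count from 1 to 2, so E is a cut vertex.
Likewise F, J are cut vertices.
By contrast removing D leaves 1 component; it is not a cut vertex. No other vertex is a cut vertex either.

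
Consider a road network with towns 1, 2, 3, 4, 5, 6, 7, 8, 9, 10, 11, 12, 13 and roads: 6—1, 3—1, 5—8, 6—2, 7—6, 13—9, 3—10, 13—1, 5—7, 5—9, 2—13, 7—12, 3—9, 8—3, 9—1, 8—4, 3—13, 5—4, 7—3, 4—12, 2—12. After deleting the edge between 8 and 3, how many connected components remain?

2

8 and 3 are still connected via 8-5-7-3, so the component count stays at 2.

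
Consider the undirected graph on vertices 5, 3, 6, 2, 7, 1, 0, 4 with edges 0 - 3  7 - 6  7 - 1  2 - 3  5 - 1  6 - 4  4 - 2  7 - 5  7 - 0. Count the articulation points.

1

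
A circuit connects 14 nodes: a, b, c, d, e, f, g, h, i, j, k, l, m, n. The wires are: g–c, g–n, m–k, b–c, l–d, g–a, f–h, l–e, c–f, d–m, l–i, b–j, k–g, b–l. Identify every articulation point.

Removing b increases the component count from 1 to 2, so b is a cut vertex.
Removing c increases the component count from 1 to 2, so c is a cut vertex.
Removing f increases the component count from 1 to 2, so f is a cut vertex.
Likewise g, l are cut vertices.
By contrast removing k leaves 1 component; it is not a cut vertex. No other vertex is a cut vertex either.

b, c, f, g, l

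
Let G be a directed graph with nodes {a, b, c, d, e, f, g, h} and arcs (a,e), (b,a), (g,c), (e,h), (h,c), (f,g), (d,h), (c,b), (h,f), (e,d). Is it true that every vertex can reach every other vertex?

Yes

From d we can reach every vertex (a, b, c, d, e, f, g, h), and every vertex can reach d (a, b, c, d, e, f, g, h). So the whole graph is one strongly connected component.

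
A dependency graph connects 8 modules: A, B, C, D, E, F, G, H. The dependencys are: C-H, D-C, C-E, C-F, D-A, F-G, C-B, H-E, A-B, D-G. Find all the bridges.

The edges on the cycle D-A-B-C-D are not bridges since each lies on that cycle.
Every edge lies on some cycle, so there are no bridges.

none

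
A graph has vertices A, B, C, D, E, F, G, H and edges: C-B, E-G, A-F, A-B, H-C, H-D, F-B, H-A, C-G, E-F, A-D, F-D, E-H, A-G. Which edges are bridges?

The edges on the cycle H-A-G-C-H are not bridges since each lies on that cycle.
Every edge lies on some cycle, so there are no bridges.

none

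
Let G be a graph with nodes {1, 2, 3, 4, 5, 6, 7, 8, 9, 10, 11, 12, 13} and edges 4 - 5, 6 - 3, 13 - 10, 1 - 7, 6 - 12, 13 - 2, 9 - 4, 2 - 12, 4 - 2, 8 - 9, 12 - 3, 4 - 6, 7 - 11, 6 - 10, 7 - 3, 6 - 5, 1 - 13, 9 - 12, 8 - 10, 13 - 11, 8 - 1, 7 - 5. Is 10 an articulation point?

No

Deleting 10 leaves 1 component (was 1) (its neighbors 6, 8, 13 remain connected to each other), so 10 is not a cut vertex.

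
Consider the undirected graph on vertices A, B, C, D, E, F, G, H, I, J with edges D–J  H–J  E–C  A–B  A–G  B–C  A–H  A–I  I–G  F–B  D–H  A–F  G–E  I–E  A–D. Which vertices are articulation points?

A

Removing A increases the component count from 1 to 2, so A is a cut vertex.
By contrast removing G leaves 1 component; it is not a cut vertex. No other vertex is a cut vertex either.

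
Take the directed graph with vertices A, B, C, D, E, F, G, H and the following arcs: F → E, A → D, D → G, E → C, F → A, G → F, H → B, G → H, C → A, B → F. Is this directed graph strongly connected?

Yes

From B we can reach every vertex (A, B, C, D, E, F, G, H), and every vertex can reach B (A, B, C, D, E, F, G, H). So the whole graph is one strongly connected component.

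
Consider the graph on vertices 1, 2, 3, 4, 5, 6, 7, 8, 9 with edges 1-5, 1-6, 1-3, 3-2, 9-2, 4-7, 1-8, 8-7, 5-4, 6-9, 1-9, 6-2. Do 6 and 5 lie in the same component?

Yes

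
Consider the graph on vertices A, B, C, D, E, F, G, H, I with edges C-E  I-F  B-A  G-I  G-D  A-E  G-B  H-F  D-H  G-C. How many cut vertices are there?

1

Removing G increases the component count from 1 to 2, so G is a cut vertex.
By contrast removing F leaves 1 component; it is not a cut vertex. No other vertex is a cut vertex either.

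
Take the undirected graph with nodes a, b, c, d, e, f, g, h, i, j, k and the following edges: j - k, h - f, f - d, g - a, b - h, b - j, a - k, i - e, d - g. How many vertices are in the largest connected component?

8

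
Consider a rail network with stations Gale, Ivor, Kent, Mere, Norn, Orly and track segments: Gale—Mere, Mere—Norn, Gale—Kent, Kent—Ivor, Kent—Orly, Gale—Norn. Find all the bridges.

The edges on the cycle Gale-Mere-Norn-Gale are not bridges since each lies on that cycle.
But removing Kent—Orly disconnects Kent from Orly; removing Kent—Ivor disconnects Kent from Ivor; removing Gale—Kent disconnects Gale from Kent — these are bridges.

Gale-Kent, Ivor-Kent, Kent-Orly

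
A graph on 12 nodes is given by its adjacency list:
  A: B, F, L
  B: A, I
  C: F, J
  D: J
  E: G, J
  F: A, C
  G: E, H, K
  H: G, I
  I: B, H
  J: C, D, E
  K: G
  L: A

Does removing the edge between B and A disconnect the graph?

No

After removing B-A, the path B-I-H-G-E-J-C-F-A still connects them, so the edge is not a bridge.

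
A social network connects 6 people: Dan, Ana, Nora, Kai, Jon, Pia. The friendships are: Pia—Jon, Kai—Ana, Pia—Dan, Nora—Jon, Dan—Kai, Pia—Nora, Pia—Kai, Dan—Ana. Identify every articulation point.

Removing Pia increases the component count from 1 to 2, so Pia is a cut vertex.
By contrast removing Ana leaves 1 component; it is not a cut vertex. No other vertex is a cut vertex either.

Pia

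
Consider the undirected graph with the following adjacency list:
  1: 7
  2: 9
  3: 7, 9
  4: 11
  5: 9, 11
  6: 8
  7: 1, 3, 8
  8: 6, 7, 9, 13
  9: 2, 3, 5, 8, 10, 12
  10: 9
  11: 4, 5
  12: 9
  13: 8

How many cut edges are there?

9

The edges on the cycle 8-7-3-9-8 are not bridges since each lies on that cycle.
But removing 9-12 disconnects 9 from 12; removing 9-10 disconnects 9 from 10; removing 5-11 disconnects 5 from 11; removing 4-11 disconnects 4 from 11 — these are bridges.
In total 9 edges are bridges.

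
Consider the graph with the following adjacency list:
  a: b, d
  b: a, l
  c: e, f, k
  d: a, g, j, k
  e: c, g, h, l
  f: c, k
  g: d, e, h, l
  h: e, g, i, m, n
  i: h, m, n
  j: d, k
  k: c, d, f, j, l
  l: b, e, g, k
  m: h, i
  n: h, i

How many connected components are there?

1

Starting from a we can reach a, b, c, d, e, f, g, h, i, j, k, l, m, n. That is one component of size 14.
Total: 1 component.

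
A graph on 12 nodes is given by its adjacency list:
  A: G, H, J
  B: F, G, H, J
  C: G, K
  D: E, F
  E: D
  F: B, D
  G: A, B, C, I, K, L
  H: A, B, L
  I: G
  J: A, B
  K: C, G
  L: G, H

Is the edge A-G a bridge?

After removing A-G, the path A-H-L-G still connects them, so the edge is not a bridge.

No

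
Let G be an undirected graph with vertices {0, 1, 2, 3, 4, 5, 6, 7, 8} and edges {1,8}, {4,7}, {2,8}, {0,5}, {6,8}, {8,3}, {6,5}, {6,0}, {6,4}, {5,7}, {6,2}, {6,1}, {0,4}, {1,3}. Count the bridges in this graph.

0

The edges on the cycle 6-0-5-6 are not bridges since each lies on that cycle.
Every edge lies on some cycle, so there are no bridges.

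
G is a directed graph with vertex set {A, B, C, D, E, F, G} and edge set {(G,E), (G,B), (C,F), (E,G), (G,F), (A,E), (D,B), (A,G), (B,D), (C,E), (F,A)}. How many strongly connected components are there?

3

{A, E, F, G} are all mutually reachable — one SCC of size 4.
{B, D} are all mutually reachable — one SCC of size 2.
{C} is an SCC by itself.
That gives 3 strongly connected components.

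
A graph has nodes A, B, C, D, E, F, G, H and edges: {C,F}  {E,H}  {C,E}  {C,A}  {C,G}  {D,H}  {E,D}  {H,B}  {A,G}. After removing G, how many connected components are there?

With G gone, the remaining components are: {A, B, C, D, E, F, H}.
That is 1 component.

1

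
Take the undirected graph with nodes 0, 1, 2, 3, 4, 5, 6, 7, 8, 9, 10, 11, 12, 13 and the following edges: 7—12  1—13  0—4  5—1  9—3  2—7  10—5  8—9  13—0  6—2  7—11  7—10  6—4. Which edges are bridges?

11-7, 12-7, 3-9, 8-9

The edges on the cycle 6-2-7-10-5-1-13-0-4-6 are not bridges since each lies on that cycle.
But removing 7—12 disconnects 7 from 12; removing 9—3 disconnects 9 from 3; removing 11—7 disconnects 11 from 7; removing 8—9 disconnects 8 from 9 — these are bridges.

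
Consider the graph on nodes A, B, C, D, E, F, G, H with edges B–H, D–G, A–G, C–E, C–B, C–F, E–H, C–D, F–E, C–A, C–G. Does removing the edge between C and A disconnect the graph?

After removing C–A, the path C-G-A still connects them, so the edge is not a bridge.

No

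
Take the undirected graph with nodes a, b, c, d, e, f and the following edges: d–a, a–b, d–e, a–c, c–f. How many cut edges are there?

removing f–c disconnects f from c; removing d–e disconnects d from e; removing b–a disconnects b from a; removing c–a disconnects c from a — these are bridges.
In total 5 edges are bridges.

5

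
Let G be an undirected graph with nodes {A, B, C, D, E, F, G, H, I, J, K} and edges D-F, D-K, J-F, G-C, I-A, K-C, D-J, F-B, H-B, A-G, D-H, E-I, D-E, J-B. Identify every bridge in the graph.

The edges on the cycle D-E-I-A-G-C-K-D are not bridges since each lies on that cycle.
Every edge lies on some cycle, so there are no bridges.

none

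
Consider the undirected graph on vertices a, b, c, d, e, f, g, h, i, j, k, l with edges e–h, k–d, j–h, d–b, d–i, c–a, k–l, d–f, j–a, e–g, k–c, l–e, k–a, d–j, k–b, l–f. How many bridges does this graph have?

2

The edges on the cycle k-d-j-h-e-l-k are not bridges since each lies on that cycle.
But removing d–i disconnects d from i; removing e–g disconnects e from g — these are bridges.
That makes 2 bridges.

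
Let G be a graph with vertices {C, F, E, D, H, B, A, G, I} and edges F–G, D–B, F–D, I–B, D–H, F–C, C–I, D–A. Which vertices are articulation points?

D, F

Removing D increases the component count from 2 to 4, so D is a cut vertex.
Removing F increases the component count from 2 to 3, so F is a cut vertex.
By contrast removing A leaves 2 components; it is not a cut vertex. No other vertex is a cut vertex either.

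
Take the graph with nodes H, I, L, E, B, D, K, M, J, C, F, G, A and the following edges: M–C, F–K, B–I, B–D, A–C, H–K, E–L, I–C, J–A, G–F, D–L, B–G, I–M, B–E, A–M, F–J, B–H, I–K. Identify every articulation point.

B

Removing B increases the component count from 1 to 2, so B is a cut vertex.
By contrast removing K leaves 1 component; it is not a cut vertex. No other vertex is a cut vertex either.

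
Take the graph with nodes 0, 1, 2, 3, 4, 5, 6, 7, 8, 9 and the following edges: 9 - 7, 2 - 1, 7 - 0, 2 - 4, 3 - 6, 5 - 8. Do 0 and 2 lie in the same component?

No

The component containing 0 is {0, 7, 9}, and 2 is not in it.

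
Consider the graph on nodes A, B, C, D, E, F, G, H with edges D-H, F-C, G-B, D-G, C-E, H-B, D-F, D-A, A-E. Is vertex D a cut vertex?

Deleting D raises the number of components from 1 to 2, so D is a cut vertex.

Yes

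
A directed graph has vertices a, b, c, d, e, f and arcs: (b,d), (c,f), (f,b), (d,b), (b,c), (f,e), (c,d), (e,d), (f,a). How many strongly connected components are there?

2

{b, c, d, e, f} are all mutually reachable — one SCC of size 5.
{a} is an SCC by itself.
That gives 2 strongly connected components.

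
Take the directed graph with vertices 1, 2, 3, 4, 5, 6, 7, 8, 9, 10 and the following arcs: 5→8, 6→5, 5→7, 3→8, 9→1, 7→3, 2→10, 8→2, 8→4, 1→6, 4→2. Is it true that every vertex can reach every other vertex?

There is no directed path from 5 to 6, so the graph is not strongly connected.

No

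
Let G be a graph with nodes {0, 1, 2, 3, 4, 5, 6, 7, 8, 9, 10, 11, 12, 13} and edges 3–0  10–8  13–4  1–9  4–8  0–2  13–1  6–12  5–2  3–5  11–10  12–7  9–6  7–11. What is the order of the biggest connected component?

10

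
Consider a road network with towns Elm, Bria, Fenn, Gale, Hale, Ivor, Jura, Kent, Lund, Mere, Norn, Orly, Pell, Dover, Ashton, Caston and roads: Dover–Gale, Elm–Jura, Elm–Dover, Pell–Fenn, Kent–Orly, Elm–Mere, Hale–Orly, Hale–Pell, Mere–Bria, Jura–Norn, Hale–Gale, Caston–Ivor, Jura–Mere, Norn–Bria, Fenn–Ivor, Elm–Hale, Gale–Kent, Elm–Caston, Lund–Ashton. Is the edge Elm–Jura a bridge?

After removing Elm–Jura, the path Elm-Mere-Jura still connects them, so the edge is not a bridge.

No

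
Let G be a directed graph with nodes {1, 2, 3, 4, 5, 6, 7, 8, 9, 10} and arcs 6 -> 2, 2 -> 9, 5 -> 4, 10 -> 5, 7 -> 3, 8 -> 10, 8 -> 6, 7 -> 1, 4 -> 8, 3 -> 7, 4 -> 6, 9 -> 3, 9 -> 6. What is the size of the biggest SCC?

{4, 5, 8, 10} are all mutually reachable — one SCC of size 4.
{2, 6, 9} are all mutually reachable — one SCC of size 3.
{3, 7} are all mutually reachable — one SCC of size 2.
{1} is an SCC by itself.
The largest has 4 vertices.

4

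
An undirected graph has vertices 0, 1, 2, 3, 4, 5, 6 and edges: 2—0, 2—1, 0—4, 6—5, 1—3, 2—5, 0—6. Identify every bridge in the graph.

0-4, 1-2, 1-3

The edges on the cycle 2-0-6-5-2 are not bridges since each lies on that cycle.
But removing 0—4 disconnects 0 from 4; removing 1—3 disconnects 1 from 3; removing 2—1 disconnects 2 from 1 — these are bridges.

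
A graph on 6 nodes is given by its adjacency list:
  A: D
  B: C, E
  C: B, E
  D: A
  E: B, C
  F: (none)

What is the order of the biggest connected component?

3

F is isolated — a component by itself.
Starting from A we can reach A, D. That is one component of size 2.
Starting from B we can reach B, C, E. That is one component of size 3.
The largest has 3 vertices.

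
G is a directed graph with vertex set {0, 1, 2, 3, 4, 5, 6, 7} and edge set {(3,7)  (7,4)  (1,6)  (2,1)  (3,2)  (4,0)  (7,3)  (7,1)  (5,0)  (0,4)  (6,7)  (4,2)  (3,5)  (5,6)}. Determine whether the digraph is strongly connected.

Yes

From 6 we can reach every vertex (0, 1, 2, 3, 4, 5, 6, 7), and every vertex can reach 6 (0, 1, 2, 3, 4, 5, 6, 7). So the whole graph is one strongly connected component.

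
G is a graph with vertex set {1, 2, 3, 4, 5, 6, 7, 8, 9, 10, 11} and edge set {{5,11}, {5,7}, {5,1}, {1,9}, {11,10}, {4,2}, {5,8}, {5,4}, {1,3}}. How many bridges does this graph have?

9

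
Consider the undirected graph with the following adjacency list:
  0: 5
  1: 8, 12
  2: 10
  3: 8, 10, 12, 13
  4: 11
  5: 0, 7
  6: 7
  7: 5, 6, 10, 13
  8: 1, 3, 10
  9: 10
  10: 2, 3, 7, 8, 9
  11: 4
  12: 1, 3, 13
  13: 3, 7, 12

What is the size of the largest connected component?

Starting from 4 we can reach 4, 11. That is one component of size 2.
Starting from 0 we can reach 0, 1, 2, 3, 5, 6, 7, 8, 9, 10, 12, 13. That is one component of size 12.
The largest has 12 vertices.

12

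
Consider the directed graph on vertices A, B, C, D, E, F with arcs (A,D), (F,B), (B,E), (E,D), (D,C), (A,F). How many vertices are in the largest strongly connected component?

1

{E} is an SCC by itself.
{D} is an SCC by itself.
{C} is an SCC by itself.
{A} is an SCC by itself.
{F} is an SCC by itself.
(and 1 more singleton SCC)
The largest has 1 vertex.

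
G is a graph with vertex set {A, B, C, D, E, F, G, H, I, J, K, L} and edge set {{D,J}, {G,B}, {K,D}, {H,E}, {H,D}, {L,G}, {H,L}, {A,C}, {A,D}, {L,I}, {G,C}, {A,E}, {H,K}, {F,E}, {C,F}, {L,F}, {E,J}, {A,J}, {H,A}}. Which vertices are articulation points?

G, L

Removing G increases the component count from 1 to 2, so G is a cut vertex.
Removing L increases the component count from 1 to 2, so L is a cut vertex.
By contrast removing H leaves 1 component; it is not a cut vertex. No other vertex is a cut vertex either.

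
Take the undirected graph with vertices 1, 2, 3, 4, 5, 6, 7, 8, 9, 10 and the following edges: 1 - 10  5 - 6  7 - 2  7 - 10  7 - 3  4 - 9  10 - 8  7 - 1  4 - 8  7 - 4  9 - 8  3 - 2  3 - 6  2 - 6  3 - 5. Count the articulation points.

1

Removing 7 increases the component count from 1 to 2, so 7 is a cut vertex.
By contrast removing 9 leaves 1 component; it is not a cut vertex. No other vertex is a cut vertex either.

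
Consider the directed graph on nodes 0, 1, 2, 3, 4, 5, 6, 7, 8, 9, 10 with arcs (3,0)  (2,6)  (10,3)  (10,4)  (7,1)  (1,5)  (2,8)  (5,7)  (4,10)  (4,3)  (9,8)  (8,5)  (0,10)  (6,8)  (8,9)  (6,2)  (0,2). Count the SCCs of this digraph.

4

{0, 3, 4, 10} are all mutually reachable — one SCC of size 4.
{1, 5, 7} are all mutually reachable — one SCC of size 3.
{8, 9} are all mutually reachable — one SCC of size 2.
{2, 6} are all mutually reachable — one SCC of size 2.
That gives 4 strongly connected components.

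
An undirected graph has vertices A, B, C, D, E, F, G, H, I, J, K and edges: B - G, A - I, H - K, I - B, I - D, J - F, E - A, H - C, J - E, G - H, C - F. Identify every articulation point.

H, I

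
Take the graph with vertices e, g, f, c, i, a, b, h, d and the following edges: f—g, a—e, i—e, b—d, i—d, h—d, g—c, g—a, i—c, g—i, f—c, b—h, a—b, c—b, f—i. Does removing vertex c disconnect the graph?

No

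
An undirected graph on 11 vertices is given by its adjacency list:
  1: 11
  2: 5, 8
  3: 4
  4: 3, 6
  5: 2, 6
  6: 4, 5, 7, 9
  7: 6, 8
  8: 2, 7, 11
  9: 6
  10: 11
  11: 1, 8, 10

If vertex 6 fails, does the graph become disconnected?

Yes

Deleting 6 raises the number of components from 1 to 3, so 6 is a cut vertex.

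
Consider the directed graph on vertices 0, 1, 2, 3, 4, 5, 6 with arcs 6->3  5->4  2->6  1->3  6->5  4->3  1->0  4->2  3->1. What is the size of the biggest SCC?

4

{2, 4, 5, 6} are all mutually reachable — one SCC of size 4.
{1, 3} are all mutually reachable — one SCC of size 2.
{0} is an SCC by itself.
The largest has 4 vertices.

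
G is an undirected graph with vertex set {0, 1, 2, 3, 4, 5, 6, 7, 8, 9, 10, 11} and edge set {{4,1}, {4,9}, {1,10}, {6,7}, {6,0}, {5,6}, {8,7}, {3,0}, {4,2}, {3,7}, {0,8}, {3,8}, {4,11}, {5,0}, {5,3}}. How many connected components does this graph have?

2

Starting from 1 we can reach 1, 2, 4, 9, 10, 11. That is one component of size 6.
Starting from 0 we can reach 0, 3, 5, 6, 7, 8. That is one component of size 6.
Total: 2 components.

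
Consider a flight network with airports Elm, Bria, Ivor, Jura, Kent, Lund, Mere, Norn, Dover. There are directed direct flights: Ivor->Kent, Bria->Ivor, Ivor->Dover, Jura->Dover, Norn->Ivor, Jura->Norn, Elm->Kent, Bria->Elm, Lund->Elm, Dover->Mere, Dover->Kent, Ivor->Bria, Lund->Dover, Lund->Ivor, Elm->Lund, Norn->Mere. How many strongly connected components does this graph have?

6

{Elm, Bria, Ivor, Lund} are all mutually reachable — one SCC of size 4.
{Kent} is an SCC by itself.
{Mere} is an SCC by itself.
{Dover} is an SCC by itself.
{Norn} is an SCC by itself.
(and 1 more singleton SCC)
That gives 6 strongly connected components.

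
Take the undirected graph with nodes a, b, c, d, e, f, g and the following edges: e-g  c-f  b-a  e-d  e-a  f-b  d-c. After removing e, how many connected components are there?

With e gone, the remaining components are: {g}; {a, b, c, d, f}.
That is 2 components.

2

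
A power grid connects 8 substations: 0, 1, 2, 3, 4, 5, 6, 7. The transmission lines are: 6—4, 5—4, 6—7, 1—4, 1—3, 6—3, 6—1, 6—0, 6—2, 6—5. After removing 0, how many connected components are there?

1

With 0 gone, the remaining components are: {1, 2, 3, 4, 5, 6, 7}.
That is 1 component.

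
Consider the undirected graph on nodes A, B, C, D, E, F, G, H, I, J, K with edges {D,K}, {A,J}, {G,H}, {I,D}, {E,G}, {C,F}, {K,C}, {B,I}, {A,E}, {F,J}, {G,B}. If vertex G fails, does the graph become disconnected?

Deleting G raises the number of components from 1 to 2, so G is a cut vertex.

Yes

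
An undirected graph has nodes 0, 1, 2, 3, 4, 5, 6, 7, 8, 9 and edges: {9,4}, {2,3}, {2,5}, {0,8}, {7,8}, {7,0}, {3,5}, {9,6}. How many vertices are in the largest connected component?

1 is isolated — a component by itself.
Starting from 2 we can reach 2, 3, 5. That is one component of size 3.
Starting from 0 we can reach 0, 7, 8. That is one component of size 3.
Starting from 4 we can reach 4, 6, 9. That is one component of size 3.
The largest has 3 vertices.

3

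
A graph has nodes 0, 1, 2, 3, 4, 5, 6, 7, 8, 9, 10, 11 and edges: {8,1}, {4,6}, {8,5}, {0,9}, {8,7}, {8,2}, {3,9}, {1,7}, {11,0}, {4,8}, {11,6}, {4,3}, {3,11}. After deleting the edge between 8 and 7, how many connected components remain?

2

8 and 7 are still connected via 8-1-7, so the component count stays at 2.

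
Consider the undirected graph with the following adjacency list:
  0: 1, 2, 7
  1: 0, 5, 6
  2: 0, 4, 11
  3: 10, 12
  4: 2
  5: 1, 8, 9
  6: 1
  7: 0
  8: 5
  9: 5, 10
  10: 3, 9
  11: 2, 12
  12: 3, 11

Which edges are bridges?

0-7, 1-6, 2-4, 5-8

The edges on the cycle 5-1-0-2-11-12-3-10-9-5 are not bridges since each lies on that cycle.
But removing 0-7 disconnects 0 from 7; removing 4-2 disconnects 4 from 2; removing 1-6 disconnects 1 from 6; removing 5-8 disconnects 5 from 8 — these are bridges.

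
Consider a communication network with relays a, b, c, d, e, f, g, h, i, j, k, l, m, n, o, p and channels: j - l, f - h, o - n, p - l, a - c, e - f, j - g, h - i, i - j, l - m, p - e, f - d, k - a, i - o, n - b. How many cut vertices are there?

7

Removing a increases the component count from 2 to 3, so a is a cut vertex.
Removing f increases the component count from 2 to 3, so f is a cut vertex.
Removing i increases the component count from 2 to 3, so i is a cut vertex.
Likewise j, l, n, o are cut vertices.
By contrast removing c leaves 2 components; it is not a cut vertex. No other vertex is a cut vertex either.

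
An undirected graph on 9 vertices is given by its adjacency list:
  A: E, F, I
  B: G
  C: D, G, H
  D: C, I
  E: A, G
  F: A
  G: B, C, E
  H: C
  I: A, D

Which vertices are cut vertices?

Removing A increases the component count from 1 to 2, so A is a cut vertex.
Removing C increases the component count from 1 to 2, so C is a cut vertex.
Removing G increases the component count from 1 to 2, so G is a cut vertex.
By contrast removing D leaves 1 component; it is not a cut vertex. No other vertex is a cut vertex either.

A, C, G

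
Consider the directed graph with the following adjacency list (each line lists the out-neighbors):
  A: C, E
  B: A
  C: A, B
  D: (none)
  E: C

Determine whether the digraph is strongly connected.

No

There is no directed path from E to D, so the graph is not strongly connected.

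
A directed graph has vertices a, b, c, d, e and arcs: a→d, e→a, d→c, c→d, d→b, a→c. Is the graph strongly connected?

No

There is no directed path from a to e, so the graph is not strongly connected.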